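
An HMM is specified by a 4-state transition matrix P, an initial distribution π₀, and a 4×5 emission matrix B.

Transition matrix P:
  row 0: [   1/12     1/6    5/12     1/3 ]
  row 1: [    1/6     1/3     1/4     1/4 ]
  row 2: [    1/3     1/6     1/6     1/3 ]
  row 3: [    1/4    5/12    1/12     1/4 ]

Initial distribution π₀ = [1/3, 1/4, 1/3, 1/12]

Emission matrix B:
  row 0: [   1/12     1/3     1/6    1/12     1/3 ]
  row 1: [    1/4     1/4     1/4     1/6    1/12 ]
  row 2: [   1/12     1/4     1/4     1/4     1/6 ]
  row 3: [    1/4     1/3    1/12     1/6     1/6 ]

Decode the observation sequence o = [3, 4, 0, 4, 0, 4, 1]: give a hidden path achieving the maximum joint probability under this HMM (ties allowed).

t=0: δ = [2.778e-02, 4.167e-02, 8.333e-02, 1.389e-02]  (obs o_0=3)
t=1: δ = [9.259e-03, 1.157e-03, 2.315e-03, 4.630e-03]  ψ = [2, 1, 2, 2]  (obs o_1=4)
t=2: δ = [9.645e-05, 4.823e-04, 3.215e-04, 7.716e-04]  ψ = [3, 3, 0, 0]  (obs o_2=0)
t=3: δ = [6.430e-05, 2.679e-05, 2.009e-05, 3.215e-05]  ψ = [3, 3, 1, 3]  (obs o_3=4)
t=4: δ = [6.698e-07, 3.349e-06, 2.233e-06, 5.358e-06]  ψ = [3, 3, 0, 0]  (obs o_4=0)
t=5: δ = [4.465e-07, 1.861e-07, 1.395e-07, 2.233e-07]  ψ = [3, 3, 1, 3]  (obs o_5=4)
t=6: δ = [1.861e-08, 2.326e-08, 4.651e-08, 4.961e-08]  ψ = [3, 3, 0, 0]  (obs o_6=1)
backtrack: best end state = 3; path = [2, 0, 3, 0, 3, 0, 3]

path = [2, 0, 3, 0, 3, 0, 3]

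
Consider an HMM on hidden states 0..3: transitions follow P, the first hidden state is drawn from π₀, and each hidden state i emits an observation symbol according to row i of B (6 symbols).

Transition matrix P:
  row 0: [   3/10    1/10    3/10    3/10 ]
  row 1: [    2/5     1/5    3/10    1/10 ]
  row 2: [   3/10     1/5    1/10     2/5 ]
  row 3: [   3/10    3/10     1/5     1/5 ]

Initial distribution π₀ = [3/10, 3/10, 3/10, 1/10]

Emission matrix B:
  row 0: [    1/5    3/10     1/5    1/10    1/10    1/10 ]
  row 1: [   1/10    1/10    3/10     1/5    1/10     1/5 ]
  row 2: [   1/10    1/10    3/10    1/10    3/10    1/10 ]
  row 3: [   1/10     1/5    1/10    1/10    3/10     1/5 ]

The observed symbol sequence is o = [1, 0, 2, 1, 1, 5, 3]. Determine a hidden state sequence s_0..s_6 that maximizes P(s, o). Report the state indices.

t=0: δ = [9.000e-02, 3.000e-02, 3.000e-02, 2.000e-02]  (obs o_0=1)
t=1: δ = [5.400e-03, 9.000e-04, 2.700e-03, 2.700e-03]  ψ = [0, 0, 0, 0]  (obs o_1=0)
t=2: δ = [3.240e-04, 2.430e-04, 4.860e-04, 1.620e-04]  ψ = [0, 3, 0, 0]  (obs o_2=2)
t=3: δ = [4.374e-05, 9.720e-06, 9.720e-06, 3.888e-05]  ψ = [2, 2, 0, 2]  (obs o_3=1)
t=4: δ = [3.937e-06, 1.166e-06, 1.312e-06, 2.624e-06]  ψ = [0, 3, 0, 0]  (obs o_4=1)
t=5: δ = [1.181e-07, 1.575e-07, 1.181e-07, 2.362e-07]  ψ = [0, 3, 0, 0]  (obs o_5=5)
t=6: δ = [7.086e-09, 1.417e-08, 4.724e-09, 4.724e-09]  ψ = [3, 3, 1, 2]  (obs o_6=3)
backtrack: best end state = 1; path = [0, 0, 2, 0, 0, 3, 1]

path = [0, 0, 2, 0, 0, 3, 1]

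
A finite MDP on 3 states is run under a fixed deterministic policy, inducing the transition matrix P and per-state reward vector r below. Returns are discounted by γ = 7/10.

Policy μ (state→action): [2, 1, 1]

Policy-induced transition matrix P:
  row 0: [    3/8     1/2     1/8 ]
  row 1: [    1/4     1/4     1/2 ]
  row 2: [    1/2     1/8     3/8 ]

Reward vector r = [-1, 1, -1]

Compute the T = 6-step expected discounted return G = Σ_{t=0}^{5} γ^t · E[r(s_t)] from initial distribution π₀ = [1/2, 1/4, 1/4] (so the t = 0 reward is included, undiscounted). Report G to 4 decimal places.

G = -1.2025

t=0: π = [0.5000, 0.2500, 0.2500], E[r] = -0.5000, γ^t·E[r] = -0.500000, running G = -0.500000
t=1: π = [0.3750, 0.3438, 0.2813], E[r] = -0.3125, γ^t·E[r] = -0.218750, running G = -0.718750
t=2: π = [0.3672, 0.3086, 0.3242], E[r] = -0.3828, γ^t·E[r] = -0.187578, running G = -0.906328
t=3: π = [0.3770, 0.3013, 0.3218], E[r] = -0.3975, γ^t·E[r] = -0.136329, running G = -1.042657
t=4: π = [0.3776, 0.3040, 0.3184], E[r] = -0.3920, γ^t·E[r] = -0.094111, running G = -1.136769
t=5: π = [0.3768, 0.3046, 0.3186], E[r] = -0.3908, γ^t·E[r] = -0.065686, running G = -1.202454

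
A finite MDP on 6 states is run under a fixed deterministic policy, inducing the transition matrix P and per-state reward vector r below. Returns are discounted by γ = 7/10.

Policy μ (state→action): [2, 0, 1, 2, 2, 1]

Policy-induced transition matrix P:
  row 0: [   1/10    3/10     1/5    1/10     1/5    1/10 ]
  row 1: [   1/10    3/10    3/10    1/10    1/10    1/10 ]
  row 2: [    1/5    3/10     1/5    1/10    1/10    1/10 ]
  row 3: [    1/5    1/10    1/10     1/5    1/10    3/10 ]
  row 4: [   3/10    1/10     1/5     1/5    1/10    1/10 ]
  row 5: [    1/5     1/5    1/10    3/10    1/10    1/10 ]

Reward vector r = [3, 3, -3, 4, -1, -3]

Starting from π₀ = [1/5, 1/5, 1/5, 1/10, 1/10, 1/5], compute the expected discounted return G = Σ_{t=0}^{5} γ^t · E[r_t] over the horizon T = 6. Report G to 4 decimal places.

G = 1.7750

t=0: π = [0.2000, 0.2000, 0.2000, 0.1000, 0.1000, 0.2000], E[r] = 0.3000, γ^t·E[r] = 0.300000, running G = 0.300000
t=1: π = [0.1700, 0.2400, 0.1900, 0.1600, 0.1200, 0.1200], E[r] = 0.8200, γ^t·E[r] = 0.574000, running G = 0.874000
t=2: π = [0.1710, 0.2320, 0.1960, 0.1520, 0.1170, 0.1320], E[r] = 0.7160, γ^t·E[r] = 0.350840, running G = 1.224840
t=3: π = [0.1714, 0.2330, 0.1948, 0.1533, 0.1171, 0.1304], E[r] = 0.7337, γ^t·E[r] = 0.251659, running G = 1.476499
t=4: π = [0.1713, 0.2329, 0.1949, 0.1531, 0.1171, 0.1307], E[r] = 0.7310, γ^t·E[r] = 0.175518, running G = 1.652017
t=5: π = [0.1713, 0.2329, 0.1949, 0.1532, 0.1171, 0.1306], E[r] = 0.7314, γ^t·E[r] = 0.122934, running G = 1.774951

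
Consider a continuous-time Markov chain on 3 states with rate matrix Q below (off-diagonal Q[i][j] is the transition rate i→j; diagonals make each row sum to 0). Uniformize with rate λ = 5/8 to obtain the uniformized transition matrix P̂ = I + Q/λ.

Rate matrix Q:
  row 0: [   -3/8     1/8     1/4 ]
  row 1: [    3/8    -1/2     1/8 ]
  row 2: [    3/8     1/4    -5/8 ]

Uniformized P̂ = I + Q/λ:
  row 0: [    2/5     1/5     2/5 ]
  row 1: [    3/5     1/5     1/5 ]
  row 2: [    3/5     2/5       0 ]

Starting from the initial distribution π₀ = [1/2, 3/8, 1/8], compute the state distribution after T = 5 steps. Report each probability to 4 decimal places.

π = [0.5000, 0.2500, 0.2500]

t=0: π = [0.5000, 0.3750, 0.1250]
t=1: π = [0.5000, 0.2250, 0.2750]
t=2: π = [0.5000, 0.2550, 0.2450]
t=3: π = [0.5000, 0.2490, 0.2510]
t=4: π = [0.5000, 0.2502, 0.2498]
t=5: π = [0.5000, 0.2500, 0.2500]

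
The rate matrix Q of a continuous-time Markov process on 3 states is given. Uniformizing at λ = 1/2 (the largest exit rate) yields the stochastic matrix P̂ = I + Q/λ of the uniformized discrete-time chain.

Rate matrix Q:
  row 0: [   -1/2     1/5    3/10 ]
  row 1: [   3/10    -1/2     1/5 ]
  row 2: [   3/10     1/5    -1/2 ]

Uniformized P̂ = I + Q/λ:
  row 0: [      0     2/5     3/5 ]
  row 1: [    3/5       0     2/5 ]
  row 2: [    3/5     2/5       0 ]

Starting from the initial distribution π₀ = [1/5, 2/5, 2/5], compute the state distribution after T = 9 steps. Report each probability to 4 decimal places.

t=0: π = [0.2000, 0.4000, 0.4000]
t=1: π = [0.4800, 0.2400, 0.2800]
t=2: π = [0.3120, 0.3040, 0.3840]
t=3: π = [0.4128, 0.2784, 0.3088]
t=4: π = [0.3523, 0.2886, 0.3590]
t=5: π = [0.3886, 0.2845, 0.3268]
t=6: π = [0.3668, 0.2862, 0.3470]
t=7: π = [0.3799, 0.2855, 0.3346]
t=8: π = [0.3721, 0.2858, 0.3422]
t=9: π = [0.3768, 0.2857, 0.3376]

π = [0.3768, 0.2857, 0.3376]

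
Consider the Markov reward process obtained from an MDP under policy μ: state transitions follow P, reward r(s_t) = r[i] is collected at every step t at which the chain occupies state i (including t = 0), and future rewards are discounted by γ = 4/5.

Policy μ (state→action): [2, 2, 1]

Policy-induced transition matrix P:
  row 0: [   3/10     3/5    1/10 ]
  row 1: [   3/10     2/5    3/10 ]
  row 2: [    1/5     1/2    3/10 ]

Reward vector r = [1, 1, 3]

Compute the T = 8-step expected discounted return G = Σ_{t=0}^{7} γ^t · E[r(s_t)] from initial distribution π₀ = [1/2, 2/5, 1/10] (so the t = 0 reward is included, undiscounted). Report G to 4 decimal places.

G = 5.8329

t=0: π = [0.5000, 0.4000, 0.1000], E[r] = 1.2000, γ^t·E[r] = 1.200000, running G = 1.200000
t=1: π = [0.2900, 0.5100, 0.2000], E[r] = 1.4000, γ^t·E[r] = 1.120000, running G = 2.320000
t=2: π = [0.2800, 0.4780, 0.2420], E[r] = 1.4840, γ^t·E[r] = 0.949760, running G = 3.269760
t=3: π = [0.2758, 0.4802, 0.2440], E[r] = 1.4880, γ^t·E[r] = 0.761856, running G = 4.031616
t=4: π = [0.2756, 0.4796, 0.2448], E[r] = 1.4897, γ^t·E[r] = 0.610173, running G = 4.641789
t=5: π = [0.2755, 0.4796, 0.2449], E[r] = 1.4898, γ^t·E[r] = 0.488165, running G = 5.129953
t=6: π = [0.2755, 0.4796, 0.2449], E[r] = 1.4898, γ^t·E[r] = 0.390540, running G = 5.520494
t=7: π = [0.2755, 0.4796, 0.2449], E[r] = 1.4898, γ^t·E[r] = 0.312433, running G = 5.832927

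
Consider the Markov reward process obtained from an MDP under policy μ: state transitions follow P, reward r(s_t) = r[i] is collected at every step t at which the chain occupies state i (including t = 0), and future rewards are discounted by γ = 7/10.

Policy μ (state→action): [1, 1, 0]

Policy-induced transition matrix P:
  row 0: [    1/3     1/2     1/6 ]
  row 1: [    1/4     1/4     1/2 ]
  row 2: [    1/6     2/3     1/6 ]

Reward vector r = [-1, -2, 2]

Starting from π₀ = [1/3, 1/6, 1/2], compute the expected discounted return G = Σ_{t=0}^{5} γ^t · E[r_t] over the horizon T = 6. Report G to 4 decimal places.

t=0: π = [0.3333, 0.1667, 0.5000], E[r] = 0.3333, γ^t·E[r] = 0.333333, running G = 0.333333
t=1: π = [0.2361, 0.5417, 0.2222], E[r] = -0.8750, γ^t·E[r] = -0.612500, running G = -0.279167
t=2: π = [0.2512, 0.4016, 0.3472], E[r] = -0.3600, γ^t·E[r] = -0.176377, running G = -0.455544
t=3: π = [0.2420, 0.4575, 0.3005], E[r] = -0.5558, γ^t·E[r] = -0.190655, running G = -0.646199
t=4: π = [0.2451, 0.4357, 0.3192], E[r] = -0.4783, γ^t·E[r] = -0.114830, running G = -0.761029
t=5: π = [0.2438, 0.4443, 0.3119], E[r] = -0.5085, γ^t·E[r] = -0.085470, running G = -0.846499

G = -0.8465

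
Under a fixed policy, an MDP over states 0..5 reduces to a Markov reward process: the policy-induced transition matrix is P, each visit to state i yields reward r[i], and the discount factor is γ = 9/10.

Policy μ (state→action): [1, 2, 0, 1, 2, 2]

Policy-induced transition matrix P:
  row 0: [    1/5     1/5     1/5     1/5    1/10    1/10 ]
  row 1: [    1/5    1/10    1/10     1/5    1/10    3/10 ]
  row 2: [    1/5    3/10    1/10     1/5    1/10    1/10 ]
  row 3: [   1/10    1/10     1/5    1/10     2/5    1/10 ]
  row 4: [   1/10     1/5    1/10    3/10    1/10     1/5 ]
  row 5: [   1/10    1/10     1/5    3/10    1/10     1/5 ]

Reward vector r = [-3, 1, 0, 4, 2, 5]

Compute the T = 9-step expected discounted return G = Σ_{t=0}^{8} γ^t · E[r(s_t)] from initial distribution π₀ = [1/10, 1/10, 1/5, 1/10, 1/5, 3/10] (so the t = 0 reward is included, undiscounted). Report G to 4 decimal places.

G = 11.0081

t=0: π = [0.1000, 0.1000, 0.2000, 0.1000, 0.2000, 0.3000], E[r] = 2.1000, γ^t·E[r] = 2.100000, running G = 2.100000
t=1: π = [0.1400, 0.1700, 0.1500, 0.2400, 0.1300, 0.1700], E[r] = 1.8200, γ^t·E[r] = 1.638000, running G = 3.738000
t=2: π = [0.1460, 0.1570, 0.1550, 0.2060, 0.1720, 0.1640], E[r] = 1.7070, γ^t·E[r] = 1.382670, running G = 5.120670
t=3: π = [0.1458, 0.1628, 0.1516, 0.2130, 0.1618, 0.1650], E[r] = 1.7260, γ^t·E[r] = 1.258254, running G = 6.378924
t=4: π = [0.1460, 0.1611, 0.1524, 0.2114, 0.1639, 0.1652], E[r] = 1.7225, γ^t·E[r] = 1.130158, running G = 7.509082
t=5: π = [0.1459, 0.1615, 0.1523, 0.2118, 0.1634, 0.1651], E[r] = 1.7232, γ^t·E[r] = 1.017536, running G = 8.526618
t=6: π = [0.1460, 0.1614, 0.1523, 0.2117, 0.1635, 0.1651], E[r] = 1.7230, γ^t·E[r] = 0.915672, running G = 9.442290
t=7: π = [0.1460, 0.1614, 0.1523, 0.2117, 0.1635, 0.1651], E[r] = 1.7231, γ^t·E[r] = 0.824130, running G = 10.266420
t=8: π = [0.1460, 0.1614, 0.1523, 0.2117, 0.1635, 0.1651], E[r] = 1.7230, γ^t·E[r] = 0.741712, running G = 11.008132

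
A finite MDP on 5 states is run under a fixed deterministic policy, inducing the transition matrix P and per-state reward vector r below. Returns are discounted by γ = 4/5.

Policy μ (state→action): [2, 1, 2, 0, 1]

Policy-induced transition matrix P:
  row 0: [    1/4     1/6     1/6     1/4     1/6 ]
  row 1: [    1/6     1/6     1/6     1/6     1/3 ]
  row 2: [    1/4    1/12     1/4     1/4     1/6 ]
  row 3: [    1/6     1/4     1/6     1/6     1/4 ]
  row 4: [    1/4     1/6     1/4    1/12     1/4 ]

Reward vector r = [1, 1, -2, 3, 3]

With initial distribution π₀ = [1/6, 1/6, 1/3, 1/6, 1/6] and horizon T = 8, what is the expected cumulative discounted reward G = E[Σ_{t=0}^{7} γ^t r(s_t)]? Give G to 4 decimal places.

t=0: π = [0.1667, 0.1667, 0.3333, 0.1667, 0.1667], E[r] = 0.6667, γ^t·E[r] = 0.666667, running G = 0.666667
t=1: π = [0.2222, 0.1528, 0.2083, 0.1944, 0.2222], E[r] = 1.2083, γ^t·E[r] = 0.966667, running G = 1.633333
t=2: π = [0.2211, 0.1655, 0.2025, 0.1840, 0.2269], E[r] = 1.2141, γ^t·E[r] = 0.777037, running G = 2.410370
t=3: π = [0.2209, 0.1651, 0.2024, 0.1831, 0.2285], E[r] = 1.2158, γ^t·E[r] = 0.622469, running G = 3.032840
t=4: π = [0.2210, 0.1651, 0.2026, 0.1829, 0.2285], E[r] = 1.2150, γ^t·E[r] = 0.497679, running G = 3.530519
t=5: π = [0.2210, 0.1650, 0.2026, 0.1829, 0.2285], E[r] = 1.2150, γ^t·E[r] = 0.398130, running G = 3.928648
t=6: π = [0.2210, 0.1650, 0.2026, 0.1829, 0.2285], E[r] = 1.2150, γ^t·E[r] = 0.318505, running G = 4.247153
t=7: π = [0.2210, 0.1650, 0.2026, 0.1829, 0.2285], E[r] = 1.2150, γ^t·E[r] = 0.254804, running G = 4.501958

G = 4.5020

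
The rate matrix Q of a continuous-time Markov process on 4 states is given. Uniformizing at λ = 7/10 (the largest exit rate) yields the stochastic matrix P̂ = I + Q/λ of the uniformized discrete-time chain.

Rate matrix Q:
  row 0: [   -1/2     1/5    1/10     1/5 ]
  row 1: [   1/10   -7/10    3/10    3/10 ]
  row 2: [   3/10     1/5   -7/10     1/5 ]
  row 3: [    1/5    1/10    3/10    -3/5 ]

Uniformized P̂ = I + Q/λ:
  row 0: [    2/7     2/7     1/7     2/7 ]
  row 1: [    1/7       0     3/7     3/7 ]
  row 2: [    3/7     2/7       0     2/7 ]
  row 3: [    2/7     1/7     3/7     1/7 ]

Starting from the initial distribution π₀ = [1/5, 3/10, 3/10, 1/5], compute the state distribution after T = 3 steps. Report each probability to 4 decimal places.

t=0: π = [0.2000, 0.3000, 0.3000, 0.2000]
t=1: π = [0.2857, 0.1714, 0.2429, 0.3000]
t=2: π = [0.2959, 0.1939, 0.2429, 0.2673]
t=3: π = [0.2927, 0.1921, 0.2399, 0.2752]

π = [0.2927, 0.1921, 0.2399, 0.2752]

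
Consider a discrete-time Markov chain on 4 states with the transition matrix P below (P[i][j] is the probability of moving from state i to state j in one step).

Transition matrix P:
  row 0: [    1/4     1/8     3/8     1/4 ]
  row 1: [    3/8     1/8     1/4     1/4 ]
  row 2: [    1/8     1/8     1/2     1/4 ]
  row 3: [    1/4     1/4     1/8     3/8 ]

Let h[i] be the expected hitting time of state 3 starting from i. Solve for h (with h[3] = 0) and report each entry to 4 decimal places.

First-step conditioning: h[3] = 0; for i ≠ 3, h[i] = 1 + Σ_k P[i][k]·h[k].
  h[0] = 1 + 1/4·h[0] + 1/8·h[1] + 3/8·h[2]
  h[1] = 1 + 3/8·h[0] + 1/8·h[1] + 1/4·h[2]
  h[2] = 1 + 1/8·h[0] + 1/8·h[1] + 1/2·h[2]
Solving the 3×3 linear system over states ≠ 3 gives exactly h = [4, 4, 4, 0] (h[3] = 0 is the target).

h = [4.0000, 4.0000, 4.0000, 0.0000]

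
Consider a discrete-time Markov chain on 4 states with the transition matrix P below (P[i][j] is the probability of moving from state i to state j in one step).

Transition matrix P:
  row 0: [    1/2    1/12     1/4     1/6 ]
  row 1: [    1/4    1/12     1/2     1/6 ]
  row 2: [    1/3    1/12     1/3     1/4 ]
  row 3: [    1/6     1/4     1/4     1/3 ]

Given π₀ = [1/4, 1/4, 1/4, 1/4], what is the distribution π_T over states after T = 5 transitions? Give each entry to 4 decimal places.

π = [0.3416, 0.1218, 0.3060, 0.2306]

t=0: π = [0.2500, 0.2500, 0.2500, 0.2500]
t=1: π = [0.3125, 0.1250, 0.3333, 0.2292]
t=2: π = [0.3368, 0.1215, 0.3090, 0.2326]
t=3: π = [0.3406, 0.1221, 0.3061, 0.2312]
t=4: π = [0.3414, 0.1219, 0.3060, 0.2307]
t=5: π = [0.3416, 0.1218, 0.3060, 0.2306]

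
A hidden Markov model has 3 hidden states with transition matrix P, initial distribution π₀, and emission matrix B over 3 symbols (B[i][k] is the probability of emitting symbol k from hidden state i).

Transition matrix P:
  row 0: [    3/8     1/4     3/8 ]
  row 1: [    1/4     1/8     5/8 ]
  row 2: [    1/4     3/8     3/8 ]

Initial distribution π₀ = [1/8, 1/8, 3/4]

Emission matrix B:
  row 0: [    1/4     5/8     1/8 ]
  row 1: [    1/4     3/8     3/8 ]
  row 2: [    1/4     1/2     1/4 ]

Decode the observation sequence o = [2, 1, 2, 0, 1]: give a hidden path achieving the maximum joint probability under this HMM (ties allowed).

t=0: δ = [1.562e-02, 4.688e-02, 1.875e-01]  (obs o_0=2)
t=1: δ = [2.930e-02, 2.637e-02, 3.516e-02]  ψ = [2, 2, 2]  (obs o_1=1)
t=2: δ = [1.373e-03, 4.944e-03, 4.120e-03]  ψ = [0, 2, 1]  (obs o_2=2)
t=3: δ = [3.090e-04, 3.862e-04, 7.725e-04]  ψ = [1, 2, 1]  (obs o_3=0)
t=4: δ = [1.207e-04, 1.086e-04, 1.448e-04]  ψ = [2, 2, 2]  (obs o_4=1)
backtrack: best end state = 2; path = [2, 2, 1, 2, 2]

path = [2, 2, 1, 2, 2]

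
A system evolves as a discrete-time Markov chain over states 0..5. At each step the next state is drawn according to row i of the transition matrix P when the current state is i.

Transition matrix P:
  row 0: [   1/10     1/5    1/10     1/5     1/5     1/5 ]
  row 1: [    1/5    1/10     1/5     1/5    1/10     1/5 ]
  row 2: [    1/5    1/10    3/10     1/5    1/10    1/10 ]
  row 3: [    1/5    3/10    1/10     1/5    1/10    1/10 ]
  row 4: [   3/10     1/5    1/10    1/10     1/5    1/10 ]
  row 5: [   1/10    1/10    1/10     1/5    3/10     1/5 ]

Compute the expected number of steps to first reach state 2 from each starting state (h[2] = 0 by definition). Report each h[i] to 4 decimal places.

First-step conditioning: h[2] = 0; for i ≠ 2, h[i] = 1 + Σ_k P[i][k]·h[k].
  h[0] = 1 + 1/10·h[0] + 1/5·h[1] + 1/5·h[3] + 1/5·h[4] + 1/5·h[5]
  h[1] = 1 + 1/5·h[0] + 1/10·h[1] + 1/5·h[3] + 1/10·h[4] + 1/5·h[5]
  h[3] = 1 + 1/5·h[0] + 3/10·h[1] + 1/5·h[3] + 1/10·h[4] + 1/10·h[5]
  h[4] = 1 + 3/10·h[0] + 1/5·h[1] + 1/10·h[3] + 1/5·h[4] + 1/10·h[5]
  h[5] = 1 + 1/10·h[0] + 1/10·h[1] + 1/5·h[3] + 3/10·h[4] + 1/5·h[5]
Solving the 5×5 linear system over states ≠ 2 gives exactly h = [27470/3251, 49945/6502, 0, 27195/3251, 54945/6502, 27720/3251] (h[2] = 0 is the target).

h = [8.4497, 7.6815, 0.0000, 8.3651, 8.4505, 8.5266]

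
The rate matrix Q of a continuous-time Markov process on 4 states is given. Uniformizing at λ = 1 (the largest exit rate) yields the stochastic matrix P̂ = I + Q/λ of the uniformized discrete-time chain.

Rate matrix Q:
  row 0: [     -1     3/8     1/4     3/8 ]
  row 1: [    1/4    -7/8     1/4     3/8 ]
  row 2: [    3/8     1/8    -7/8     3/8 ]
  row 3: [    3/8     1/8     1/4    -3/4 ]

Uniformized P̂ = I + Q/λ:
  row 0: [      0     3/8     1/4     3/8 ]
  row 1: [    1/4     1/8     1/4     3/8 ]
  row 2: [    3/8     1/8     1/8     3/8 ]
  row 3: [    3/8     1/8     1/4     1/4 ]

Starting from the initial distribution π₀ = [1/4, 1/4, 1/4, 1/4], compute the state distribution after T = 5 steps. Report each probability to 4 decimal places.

π = [0.2555, 0.1889, 0.2222, 0.3333]

t=0: π = [0.2500, 0.2500, 0.2500, 0.2500]
t=1: π = [0.2500, 0.1875, 0.2188, 0.3438]
t=2: π = [0.2578, 0.1875, 0.2227, 0.3320]
t=3: π = [0.2549, 0.1895, 0.2222, 0.3335]
t=4: π = [0.2557, 0.1887, 0.2222, 0.3333]
t=5: π = [0.2555, 0.1889, 0.2222, 0.3333]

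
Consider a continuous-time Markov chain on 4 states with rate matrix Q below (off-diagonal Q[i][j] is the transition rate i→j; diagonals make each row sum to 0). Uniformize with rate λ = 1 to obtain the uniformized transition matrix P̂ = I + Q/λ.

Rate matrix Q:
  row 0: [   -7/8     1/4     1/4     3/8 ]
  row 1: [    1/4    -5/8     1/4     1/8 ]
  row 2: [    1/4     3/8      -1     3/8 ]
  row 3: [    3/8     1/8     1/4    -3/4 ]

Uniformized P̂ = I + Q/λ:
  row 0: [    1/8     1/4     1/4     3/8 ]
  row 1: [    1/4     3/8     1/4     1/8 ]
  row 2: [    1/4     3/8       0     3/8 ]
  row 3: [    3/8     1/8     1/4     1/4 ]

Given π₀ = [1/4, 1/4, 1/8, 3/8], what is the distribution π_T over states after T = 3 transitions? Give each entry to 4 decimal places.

π = [0.2537, 0.2739, 0.2012, 0.2712]

t=0: π = [0.2500, 0.2500, 0.1250, 0.3750]
t=1: π = [0.2656, 0.2500, 0.2188, 0.2656]
t=2: π = [0.2500, 0.2754, 0.1953, 0.2793]
t=3: π = [0.2537, 0.2739, 0.2012, 0.2712]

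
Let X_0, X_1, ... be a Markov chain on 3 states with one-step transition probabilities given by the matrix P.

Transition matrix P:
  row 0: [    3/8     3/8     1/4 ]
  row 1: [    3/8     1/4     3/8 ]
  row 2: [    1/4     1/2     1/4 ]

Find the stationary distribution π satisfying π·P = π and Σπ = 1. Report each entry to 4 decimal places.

π = [0.3380, 0.3662, 0.2958]

Balance equations π_j = Σ_i π_i·P[i][j]:
  π_0 = 3/8·π_0 + 3/8·π_1 + 1/4·π_2
  π_1 = 3/8·π_0 + 1/4·π_1 + 1/2·π_2
  normalize: π_0 + π_1 + π_2 = 1
Solving the linear system gives exactly π = [24/71, 26/71, 21/71].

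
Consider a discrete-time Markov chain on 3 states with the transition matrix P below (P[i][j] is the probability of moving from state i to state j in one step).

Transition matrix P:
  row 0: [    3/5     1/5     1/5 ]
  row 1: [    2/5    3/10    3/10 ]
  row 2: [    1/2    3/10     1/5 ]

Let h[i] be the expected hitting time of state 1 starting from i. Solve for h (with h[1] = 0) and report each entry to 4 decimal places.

First-step conditioning: h[1] = 0; for i ≠ 1, h[i] = 1 + Σ_k P[i][k]·h[k].
  h[0] = 1 + 3/5·h[0] + 1/5·h[2]
  h[2] = 1 + 1/2·h[0] + 1/5·h[2]
Solving the 2×2 linear system over states ≠ 1 gives exactly h = [50/11, 0, 45/11] (h[1] = 0 is the target).

h = [4.5455, 0.0000, 4.0909]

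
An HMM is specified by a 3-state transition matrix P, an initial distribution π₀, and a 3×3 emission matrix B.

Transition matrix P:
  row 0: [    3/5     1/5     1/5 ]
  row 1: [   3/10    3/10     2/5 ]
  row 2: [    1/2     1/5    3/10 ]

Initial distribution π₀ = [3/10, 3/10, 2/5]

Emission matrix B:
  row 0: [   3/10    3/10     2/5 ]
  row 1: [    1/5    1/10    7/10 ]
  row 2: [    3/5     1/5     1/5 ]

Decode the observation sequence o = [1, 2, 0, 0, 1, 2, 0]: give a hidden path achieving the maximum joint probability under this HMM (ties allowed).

path = [0, 0, 0, 0, 0, 0, 0]

t=0: δ = [9.000e-02, 3.000e-02, 8.000e-02]  (obs o_0=1)
t=1: δ = [2.160e-02, 1.260e-02, 4.800e-03]  ψ = [0, 0, 2]  (obs o_1=2)
t=2: δ = [3.888e-03, 8.640e-04, 3.024e-03]  ψ = [0, 0, 1]  (obs o_2=0)
t=3: δ = [6.998e-04, 1.555e-04, 5.443e-04]  ψ = [0, 0, 2]  (obs o_3=0)
t=4: δ = [1.260e-04, 1.400e-05, 3.266e-05]  ψ = [0, 0, 2]  (obs o_4=1)
t=5: δ = [3.023e-05, 1.764e-05, 5.039e-06]  ψ = [0, 0, 0]  (obs o_5=2)
t=6: δ = [5.442e-06, 1.209e-06, 4.233e-06]  ψ = [0, 0, 1]  (obs o_6=0)
backtrack: best end state = 0; path = [0, 0, 0, 0, 0, 0, 0]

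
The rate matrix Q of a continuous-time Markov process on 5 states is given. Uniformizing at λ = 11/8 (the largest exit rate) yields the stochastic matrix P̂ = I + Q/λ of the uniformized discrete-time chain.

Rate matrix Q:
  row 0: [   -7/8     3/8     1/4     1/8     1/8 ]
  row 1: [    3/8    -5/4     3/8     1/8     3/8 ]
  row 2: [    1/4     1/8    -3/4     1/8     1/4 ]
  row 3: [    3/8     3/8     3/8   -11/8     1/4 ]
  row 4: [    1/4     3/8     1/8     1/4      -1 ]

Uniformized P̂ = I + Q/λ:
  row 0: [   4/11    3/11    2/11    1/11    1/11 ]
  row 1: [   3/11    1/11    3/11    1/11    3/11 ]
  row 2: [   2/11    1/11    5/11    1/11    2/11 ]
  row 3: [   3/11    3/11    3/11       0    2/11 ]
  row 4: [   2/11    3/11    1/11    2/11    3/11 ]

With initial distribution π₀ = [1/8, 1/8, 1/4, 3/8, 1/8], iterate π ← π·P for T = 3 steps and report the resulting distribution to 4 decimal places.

t=0: π = [0.1250, 0.1250, 0.2500, 0.3750, 0.1250]
t=1: π = [0.2500, 0.2045, 0.2841, 0.0682, 0.1932]
t=2: π = [0.2521, 0.1839, 0.2665, 0.1023, 0.1952]
t=3: π = [0.2537, 0.1908, 0.2628, 0.0994, 0.1934]

π = [0.2537, 0.1908, 0.2628, 0.0994, 0.1934]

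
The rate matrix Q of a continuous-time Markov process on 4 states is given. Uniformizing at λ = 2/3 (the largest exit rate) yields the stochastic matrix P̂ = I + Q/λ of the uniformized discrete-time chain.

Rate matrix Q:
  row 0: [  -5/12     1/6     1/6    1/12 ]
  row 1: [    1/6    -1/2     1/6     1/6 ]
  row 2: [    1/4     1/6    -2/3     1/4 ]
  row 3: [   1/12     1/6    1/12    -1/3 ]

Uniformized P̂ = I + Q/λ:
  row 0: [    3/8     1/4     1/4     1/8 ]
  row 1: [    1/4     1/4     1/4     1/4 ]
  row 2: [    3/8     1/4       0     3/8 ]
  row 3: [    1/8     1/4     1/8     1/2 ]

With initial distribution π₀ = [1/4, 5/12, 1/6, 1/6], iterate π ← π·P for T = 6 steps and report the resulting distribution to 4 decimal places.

t=0: π = [0.2500, 0.4167, 0.1667, 0.1667]
t=1: π = [0.2813, 0.2500, 0.1875, 0.2813]
t=2: π = [0.2734, 0.2500, 0.1680, 0.3086]
t=3: π = [0.2666, 0.2500, 0.1694, 0.3140]
t=4: π = [0.2653, 0.2500, 0.1684, 0.3163]
t=5: π = [0.2647, 0.2500, 0.1684, 0.3170]
t=6: π = [0.2645, 0.2500, 0.1683, 0.3172]

π = [0.2645, 0.2500, 0.1683, 0.3172]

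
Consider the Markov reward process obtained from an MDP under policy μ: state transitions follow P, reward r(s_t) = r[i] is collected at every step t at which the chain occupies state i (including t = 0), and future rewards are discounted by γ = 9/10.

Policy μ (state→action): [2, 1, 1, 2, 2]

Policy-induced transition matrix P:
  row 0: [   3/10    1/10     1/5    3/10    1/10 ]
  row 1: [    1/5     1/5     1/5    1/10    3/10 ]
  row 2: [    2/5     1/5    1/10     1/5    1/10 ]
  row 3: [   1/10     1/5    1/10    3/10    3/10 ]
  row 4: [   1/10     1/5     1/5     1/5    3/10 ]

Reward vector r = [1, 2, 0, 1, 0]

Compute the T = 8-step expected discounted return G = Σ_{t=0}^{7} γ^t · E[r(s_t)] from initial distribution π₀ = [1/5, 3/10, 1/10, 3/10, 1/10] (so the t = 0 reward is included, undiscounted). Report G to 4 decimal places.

t=0: π = [0.2000, 0.3000, 0.1000, 0.3000, 0.1000], E[r] = 1.1000, γ^t·E[r] = 1.100000, running G = 1.100000
t=1: π = [0.2000, 0.1800, 0.1600, 0.2200, 0.2400], E[r] = 0.7800, γ^t·E[r] = 0.702000, running G = 1.802000
t=2: π = [0.2060, 0.1800, 0.1620, 0.2240, 0.2280], E[r] = 0.7900, γ^t·E[r] = 0.639900, running G = 2.441900
t=3: π = [0.2078, 0.1794, 0.1614, 0.2250, 0.2264], E[r] = 0.7916, γ^t·E[r] = 0.577076, running G = 3.018976
t=4: π = [0.2079, 0.1792, 0.1614, 0.2253, 0.2262], E[r] = 0.7917, γ^t·E[r] = 0.519434, running G = 3.538411
t=5: π = [0.2079, 0.1792, 0.1613, 0.2254, 0.2261], E[r] = 0.7917, γ^t·E[r] = 0.467511, running G = 4.005922
t=6: π = [0.2079, 0.1792, 0.1613, 0.2254, 0.2262], E[r] = 0.7917, γ^t·E[r] = 0.420758, running G = 4.426680
t=7: π = [0.2079, 0.1792, 0.1613, 0.2254, 0.2262], E[r] = 0.7917, γ^t·E[r] = 0.378682, running G = 4.805362

G = 4.8054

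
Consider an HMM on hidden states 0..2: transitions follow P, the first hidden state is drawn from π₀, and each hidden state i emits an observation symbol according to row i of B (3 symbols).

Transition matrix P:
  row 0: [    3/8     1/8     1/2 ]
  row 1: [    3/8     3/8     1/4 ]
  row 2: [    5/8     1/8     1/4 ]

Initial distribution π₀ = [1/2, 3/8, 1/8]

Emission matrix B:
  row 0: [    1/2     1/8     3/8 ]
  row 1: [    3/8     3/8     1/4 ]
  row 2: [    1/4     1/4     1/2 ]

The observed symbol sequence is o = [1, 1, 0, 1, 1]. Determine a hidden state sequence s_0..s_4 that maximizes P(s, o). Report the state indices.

t=0: δ = [6.250e-02, 1.406e-01, 3.125e-02]  (obs o_0=1)
t=1: δ = [6.592e-03, 1.978e-02, 8.789e-03]  ψ = [1, 1, 1]  (obs o_1=1)
t=2: δ = [3.708e-03, 2.781e-03, 1.236e-03]  ψ = [1, 1, 1]  (obs o_2=0)
t=3: δ = [1.738e-04, 3.911e-04, 4.635e-04]  ψ = [0, 1, 0]  (obs o_3=1)
t=4: δ = [3.621e-05, 5.499e-05, 2.897e-05]  ψ = [2, 1, 2]  (obs o_4=1)
backtrack: best end state = 1; path = [1, 1, 1, 1, 1]

path = [1, 1, 1, 1, 1]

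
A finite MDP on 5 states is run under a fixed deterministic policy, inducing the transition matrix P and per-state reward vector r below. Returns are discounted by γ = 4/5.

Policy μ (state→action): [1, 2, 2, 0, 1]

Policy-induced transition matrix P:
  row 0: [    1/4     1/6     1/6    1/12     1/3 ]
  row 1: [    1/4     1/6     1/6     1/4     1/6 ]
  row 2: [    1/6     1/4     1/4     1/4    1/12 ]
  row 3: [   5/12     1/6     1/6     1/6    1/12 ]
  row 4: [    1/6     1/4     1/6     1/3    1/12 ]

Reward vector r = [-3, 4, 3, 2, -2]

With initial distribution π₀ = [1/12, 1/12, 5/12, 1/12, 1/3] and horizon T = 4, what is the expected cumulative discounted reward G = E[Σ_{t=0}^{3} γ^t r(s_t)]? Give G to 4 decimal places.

t=0: π = [0.0833, 0.0833, 0.4167, 0.0833, 0.3333], E[r] = 0.8333, γ^t·E[r] = 0.833333, running G = 0.833333
t=1: π = [0.2014, 0.2292, 0.2014, 0.2569, 0.1111], E[r] = 1.2083, γ^t·E[r] = 0.966667, running G = 1.800000
t=2: π = [0.2668, 0.1927, 0.1834, 0.2043, 0.1528], E[r] = 0.6238, γ^t·E[r] = 0.399259, running G = 2.199259
t=3: π = [0.2560, 0.1947, 0.1820, 0.2012, 0.1661], E[r] = 0.6268, γ^t·E[r] = 0.320938, running G = 2.520198

G = 2.5202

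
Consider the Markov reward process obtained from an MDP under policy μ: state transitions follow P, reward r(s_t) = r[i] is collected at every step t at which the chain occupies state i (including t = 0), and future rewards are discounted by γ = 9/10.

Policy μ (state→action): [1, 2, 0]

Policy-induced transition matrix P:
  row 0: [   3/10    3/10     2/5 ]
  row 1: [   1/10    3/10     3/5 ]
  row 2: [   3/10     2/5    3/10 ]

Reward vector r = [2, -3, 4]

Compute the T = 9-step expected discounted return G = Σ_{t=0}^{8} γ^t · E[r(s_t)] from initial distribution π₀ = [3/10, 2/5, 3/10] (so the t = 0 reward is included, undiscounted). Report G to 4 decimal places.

t=0: π = [0.3000, 0.4000, 0.3000], E[r] = 0.6000, γ^t·E[r] = 0.600000, running G = 0.600000
t=1: π = [0.2200, 0.3300, 0.4500], E[r] = 1.2500, γ^t·E[r] = 1.125000, running G = 1.725000
t=2: π = [0.2340, 0.3450, 0.4210], E[r] = 1.1170, γ^t·E[r] = 0.904770, running G = 2.629770
t=3: π = [0.2310, 0.3421, 0.4269], E[r] = 1.1433, γ^t·E[r] = 0.833466, running G = 3.463236
t=4: π = [0.2316, 0.3427, 0.4257], E[r] = 1.1380, γ^t·E[r] = 0.746648, running G = 4.209884
t=5: π = [0.2315, 0.3426, 0.4260], E[r] = 1.1391, γ^t·E[r] = 0.672606, running G = 4.882491
t=6: π = [0.2315, 0.3426, 0.4259], E[r] = 1.1389, γ^t·E[r] = 0.605234, running G = 5.487724
t=7: π = [0.2315, 0.3426, 0.4259], E[r] = 1.1389, γ^t·E[r] = 0.544730, running G = 6.032454
t=8: π = [0.2315, 0.3426, 0.4259], E[r] = 1.1389, γ^t·E[r] = 0.490254, running G = 6.522708

G = 6.5227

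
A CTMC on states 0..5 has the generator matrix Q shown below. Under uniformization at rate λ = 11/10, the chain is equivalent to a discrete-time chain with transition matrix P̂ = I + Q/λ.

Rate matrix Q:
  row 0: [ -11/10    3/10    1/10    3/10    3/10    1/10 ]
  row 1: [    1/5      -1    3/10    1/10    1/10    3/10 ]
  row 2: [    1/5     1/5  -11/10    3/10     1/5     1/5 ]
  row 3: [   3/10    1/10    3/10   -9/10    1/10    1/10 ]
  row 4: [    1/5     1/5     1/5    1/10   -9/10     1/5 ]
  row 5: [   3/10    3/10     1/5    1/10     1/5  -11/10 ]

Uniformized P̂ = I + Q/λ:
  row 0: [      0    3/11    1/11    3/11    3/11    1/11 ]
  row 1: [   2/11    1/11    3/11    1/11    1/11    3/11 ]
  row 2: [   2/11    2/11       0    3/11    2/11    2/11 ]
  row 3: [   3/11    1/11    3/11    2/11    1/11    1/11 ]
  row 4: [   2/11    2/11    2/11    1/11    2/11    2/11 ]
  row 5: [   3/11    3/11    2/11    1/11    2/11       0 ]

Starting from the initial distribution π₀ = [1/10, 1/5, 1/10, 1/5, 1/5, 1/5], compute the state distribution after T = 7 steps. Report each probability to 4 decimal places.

π = [0.1777, 0.1791, 0.1670, 0.1689, 0.1663, 0.1410]

t=0: π = [0.1000, 0.2000, 0.1000, 0.2000, 0.2000, 0.2000]
t=1: π = [0.2000, 0.1727, 0.1909, 0.1455, 0.1545, 0.1364]
t=2: π = [0.1711, 0.1835, 0.1579, 0.1752, 0.1711, 0.1413]
t=3: π = [0.1795, 0.1776, 0.1702, 0.1666, 0.1648, 0.1413]
t=4: π = [0.1772, 0.1797, 0.1659, 0.1696, 0.1668, 0.1408]
t=5: π = [0.1778, 0.1790, 0.1673, 0.1687, 0.1662, 0.1410]
t=6: π = [0.1776, 0.1792, 0.1668, 0.1690, 0.1664, 0.1409]
t=7: π = [0.1777, 0.1791, 0.1670, 0.1689, 0.1663, 0.1410]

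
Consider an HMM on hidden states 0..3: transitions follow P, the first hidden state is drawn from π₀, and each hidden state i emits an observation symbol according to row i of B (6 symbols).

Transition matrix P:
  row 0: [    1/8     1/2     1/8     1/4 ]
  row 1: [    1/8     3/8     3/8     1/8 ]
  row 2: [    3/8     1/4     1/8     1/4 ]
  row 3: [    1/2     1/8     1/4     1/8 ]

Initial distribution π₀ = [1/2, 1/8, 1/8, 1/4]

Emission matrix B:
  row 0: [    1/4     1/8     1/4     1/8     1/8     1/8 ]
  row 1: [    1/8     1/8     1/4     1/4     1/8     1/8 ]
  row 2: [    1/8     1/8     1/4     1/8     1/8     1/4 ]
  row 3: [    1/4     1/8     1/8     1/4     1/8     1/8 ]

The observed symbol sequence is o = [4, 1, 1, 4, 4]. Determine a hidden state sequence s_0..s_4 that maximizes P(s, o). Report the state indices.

t=0: δ = [6.250e-02, 1.562e-02, 1.562e-02, 3.125e-02]  (obs o_0=4)
t=1: δ = [1.953e-03, 3.906e-03, 9.766e-04, 1.953e-03]  ψ = [3, 0, 0, 0]  (obs o_1=1)
t=2: δ = [1.221e-04, 1.831e-04, 1.831e-04, 6.104e-05]  ψ = [3, 1, 1, 0]  (obs o_2=1)
t=3: δ = [8.583e-06, 8.583e-06, 8.583e-06, 5.722e-06]  ψ = [2, 1, 1, 2]  (obs o_3=4)
t=4: δ = [4.023e-07, 5.364e-07, 4.023e-07, 2.682e-07]  ψ = [2, 0, 1, 0]  (obs o_4=4)
backtrack: best end state = 1; path = [0, 1, 2, 0, 1]

path = [0, 1, 2, 0, 1]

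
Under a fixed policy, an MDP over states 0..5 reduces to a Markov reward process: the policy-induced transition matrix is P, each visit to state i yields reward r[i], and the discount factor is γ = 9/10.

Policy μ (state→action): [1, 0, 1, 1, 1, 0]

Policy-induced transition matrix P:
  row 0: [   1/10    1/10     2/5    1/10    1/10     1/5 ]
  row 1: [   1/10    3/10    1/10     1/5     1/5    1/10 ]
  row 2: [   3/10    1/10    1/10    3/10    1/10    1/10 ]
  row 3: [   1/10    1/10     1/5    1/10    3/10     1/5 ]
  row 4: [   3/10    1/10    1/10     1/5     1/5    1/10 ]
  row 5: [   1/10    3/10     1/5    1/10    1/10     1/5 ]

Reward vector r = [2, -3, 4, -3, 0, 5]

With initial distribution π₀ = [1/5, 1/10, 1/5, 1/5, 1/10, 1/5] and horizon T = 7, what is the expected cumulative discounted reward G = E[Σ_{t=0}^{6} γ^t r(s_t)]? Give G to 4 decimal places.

G = 4.8665

t=0: π = [0.2000, 0.1000, 0.2000, 0.2000, 0.1000, 0.2000], E[r] = 1.3000, γ^t·E[r] = 1.300000, running G = 1.300000
t=1: π = [0.1600, 0.1600, 0.2000, 0.1600, 0.1600, 0.1600], E[r] = 0.9600, γ^t·E[r] = 0.864000, running G = 2.164000
t=2: π = [0.1720, 0.1640, 0.1800, 0.1720, 0.1640, 0.1480], E[r] = 0.7960, γ^t·E[r] = 0.644760, running G = 2.808760
t=3: π = [0.1688, 0.1624, 0.1836, 0.1688, 0.1672, 0.1492], E[r] = 0.8244, γ^t·E[r] = 0.600988, running G = 3.409748
t=4: π = [0.1702, 0.1623, 0.1824, 0.1697, 0.1667, 0.1487], E[r] = 0.8175, γ^t·E[r] = 0.536349, running G = 3.946096
t=5: π = [0.1698, 0.1622, 0.1829, 0.1694, 0.1668, 0.1489], E[r] = 0.8207, γ^t·E[r] = 0.484606, running G = 4.430702
t=6: π = [0.1699, 0.1622, 0.1828, 0.1695, 0.1668, 0.1488], E[r] = 0.8200, γ^t·E[r] = 0.435755, running G = 4.866457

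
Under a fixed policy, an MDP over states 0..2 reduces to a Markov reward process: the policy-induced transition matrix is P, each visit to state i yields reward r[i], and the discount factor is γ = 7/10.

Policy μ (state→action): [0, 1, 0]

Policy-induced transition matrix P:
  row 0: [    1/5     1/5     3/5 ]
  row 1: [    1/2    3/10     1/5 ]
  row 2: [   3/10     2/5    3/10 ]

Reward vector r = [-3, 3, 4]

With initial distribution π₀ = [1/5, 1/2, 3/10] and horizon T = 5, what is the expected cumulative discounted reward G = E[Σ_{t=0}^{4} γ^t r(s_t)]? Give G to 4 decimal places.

G = 4.3451

t=0: π = [0.2000, 0.5000, 0.3000], E[r] = 2.1000, γ^t·E[r] = 2.100000, running G = 2.100000
t=1: π = [0.3800, 0.3100, 0.3100], E[r] = 1.0300, γ^t·E[r] = 0.721000, running G = 2.821000
t=2: π = [0.3240, 0.2930, 0.3830], E[r] = 1.4390, γ^t·E[r] = 0.705110, running G = 3.526110
t=3: π = [0.3262, 0.3059, 0.3679], E[r] = 1.4107, γ^t·E[r] = 0.483870, running G = 4.009980
t=4: π = [0.3286, 0.3042, 0.3673], E[r] = 1.3959, γ^t·E[r] = 0.335158, running G = 4.345138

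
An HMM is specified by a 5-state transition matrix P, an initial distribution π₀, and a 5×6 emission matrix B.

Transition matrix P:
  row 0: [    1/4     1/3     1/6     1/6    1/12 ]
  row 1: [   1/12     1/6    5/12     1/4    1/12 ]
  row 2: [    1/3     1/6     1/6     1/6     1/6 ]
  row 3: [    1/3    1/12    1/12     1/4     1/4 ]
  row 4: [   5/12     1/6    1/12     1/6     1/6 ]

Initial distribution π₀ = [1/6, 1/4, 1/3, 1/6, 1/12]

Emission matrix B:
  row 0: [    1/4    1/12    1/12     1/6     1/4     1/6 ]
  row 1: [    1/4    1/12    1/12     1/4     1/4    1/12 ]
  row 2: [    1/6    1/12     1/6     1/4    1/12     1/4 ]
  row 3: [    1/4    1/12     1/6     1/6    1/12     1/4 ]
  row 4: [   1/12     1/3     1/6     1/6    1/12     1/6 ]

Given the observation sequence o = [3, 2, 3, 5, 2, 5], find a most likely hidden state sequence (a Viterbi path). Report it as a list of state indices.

path = [2, 0, 1, 2, 4, 0]

t=0: δ = [2.778e-02, 6.250e-02, 8.333e-02, 2.778e-02, 1.389e-02]  (obs o_0=3)
t=1: δ = [2.315e-03, 1.157e-03, 4.340e-03, 2.604e-03, 2.315e-03]  ψ = [2, 2, 1, 1, 2]  (obs o_1=2)
t=2: δ = [2.411e-04, 1.929e-04, 1.808e-04, 1.206e-04, 1.206e-04]  ψ = [2, 0, 2, 2, 2]  (obs o_2=3)
t=3: δ = [1.005e-05, 6.698e-06, 2.009e-05, 1.206e-05, 5.023e-06]  ψ = [0, 0, 1, 1, 2]  (obs o_3=5)
t=4: δ = [5.582e-07, 2.791e-07, 5.582e-07, 5.582e-07, 5.582e-07]  ψ = [2, 0, 2, 2, 2]  (obs o_4=2)
t=5: δ = [3.876e-08, 1.550e-08, 2.907e-08, 3.489e-08, 2.326e-08]  ψ = [4, 0, 1, 3, 3]  (obs o_5=5)
backtrack: best end state = 0; path = [2, 0, 1, 2, 4, 0]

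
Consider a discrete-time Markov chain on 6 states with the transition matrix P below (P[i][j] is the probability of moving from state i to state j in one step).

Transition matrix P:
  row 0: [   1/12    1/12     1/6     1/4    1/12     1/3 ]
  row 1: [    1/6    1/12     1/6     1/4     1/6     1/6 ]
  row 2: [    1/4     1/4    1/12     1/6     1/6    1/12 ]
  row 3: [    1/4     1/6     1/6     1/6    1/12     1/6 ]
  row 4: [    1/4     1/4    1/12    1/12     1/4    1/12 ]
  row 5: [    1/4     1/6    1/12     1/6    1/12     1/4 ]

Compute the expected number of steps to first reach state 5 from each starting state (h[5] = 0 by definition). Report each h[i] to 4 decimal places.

First-step conditioning: h[5] = 0; for i ≠ 5, h[i] = 1 + Σ_k P[i][k]·h[k].
  h[0] = 1 + 1/12·h[0] + 1/12·h[1] + 1/6·h[2] + 1/4·h[3] + 1/12·h[4]
  h[1] = 1 + 1/6·h[0] + 1/12·h[1] + 1/6·h[2] + 1/4·h[3] + 1/6·h[4]
  h[2] = 1 + 1/4·h[0] + 1/4·h[1] + 1/12·h[2] + 1/6·h[3] + 1/6·h[4]
  h[3] = 1 + 1/4·h[0] + 1/6·h[1] + 1/6·h[2] + 1/6·h[3] + 1/12·h[4]
  h[4] = 1 + 1/4·h[0] + 1/4·h[1] + 1/12·h[2] + 1/12·h[3] + 1/4·h[4]
Solving the 5×5 linear system over states ≠ 5 gives exactly h = [120894/25093, 143838/25093, 153336/25093, 141258/25093, 154434/25093, 0] (h[5] = 0 is the target).

h = [4.8178, 5.7322, 6.1107, 5.6294, 6.1545, 0.0000]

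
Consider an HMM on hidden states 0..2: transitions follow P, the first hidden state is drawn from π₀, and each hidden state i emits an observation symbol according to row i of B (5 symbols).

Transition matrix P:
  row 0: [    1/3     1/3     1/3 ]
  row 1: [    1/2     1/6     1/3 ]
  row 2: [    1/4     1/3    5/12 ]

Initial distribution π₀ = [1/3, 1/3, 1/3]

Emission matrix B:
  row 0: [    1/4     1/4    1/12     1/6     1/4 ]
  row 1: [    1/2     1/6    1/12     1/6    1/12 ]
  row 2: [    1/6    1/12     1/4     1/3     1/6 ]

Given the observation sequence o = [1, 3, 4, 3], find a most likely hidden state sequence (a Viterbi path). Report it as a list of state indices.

path = [0, 2, 2, 2]

t=0: δ = [8.333e-02, 5.556e-02, 2.778e-02]  (obs o_0=1)
t=1: δ = [4.630e-03, 4.630e-03, 9.259e-03]  ψ = [0, 0, 0]  (obs o_1=3)
t=2: δ = [5.787e-04, 2.572e-04, 6.430e-04]  ψ = [1, 2, 2]  (obs o_2=4)
t=3: δ = [3.215e-05, 3.572e-05, 8.931e-05]  ψ = [0, 2, 2]  (obs o_3=3)
backtrack: best end state = 2; path = [0, 2, 2, 2]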